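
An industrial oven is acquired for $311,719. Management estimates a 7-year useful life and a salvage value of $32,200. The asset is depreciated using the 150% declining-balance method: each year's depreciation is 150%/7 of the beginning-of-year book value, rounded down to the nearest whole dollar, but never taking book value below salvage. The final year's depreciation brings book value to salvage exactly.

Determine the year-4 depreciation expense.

Depreciable base = $311,719 − $32,200 = $279,519.
Year 1: ⌊$311,719 × 150%/7⌋ = $66,796. Book value $244,923.
Year 2: ⌊$244,923 × 150%/7⌋ = $52,483. Book value $192,440.
Year 3: ⌊$192,440 × 150%/7⌋ = $41,237. Book value $151,203.
Year 4: ⌊$151,203 × 150%/7⌋ = $32,400. Book value $118,803.

$32,400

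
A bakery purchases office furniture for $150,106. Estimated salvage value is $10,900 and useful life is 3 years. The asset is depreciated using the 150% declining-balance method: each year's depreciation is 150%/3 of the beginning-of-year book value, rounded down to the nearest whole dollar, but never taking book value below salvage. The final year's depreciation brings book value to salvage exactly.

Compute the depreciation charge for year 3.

$26,627

Depreciable base = $150,106 − $10,900 = $139,206.
Year 1: ⌊$150,106 × 150%/3⌋ = $75,053. Book value $75,053.
Year 2: ⌊$75,053 × 150%/3⌋ = $37,526. Book value $37,527.
Year 3 (final): $37,527 − $10,900 = $26,627. Book value $10,900.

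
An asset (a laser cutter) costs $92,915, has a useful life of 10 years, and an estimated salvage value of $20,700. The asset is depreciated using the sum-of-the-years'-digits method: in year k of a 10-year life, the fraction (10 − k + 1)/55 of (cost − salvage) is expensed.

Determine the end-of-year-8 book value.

Depreciable base = $92,915 − $20,700 = $72,215.
Sum of the years' digits = 10+9+8+7+6+5+4+3+2+1 = 55.
Year 1: $72,215 × 10/55 = $13,130. Book value $79,785.
Year 2: $72,215 × 9/55 = $11,817. Book value $67,968.
Year 3: $72,215 × 8/55 = $10,504. Book value $57,464.
Year 4: $72,215 × 7/55 = $9,191. Book value $48,273.
Year 5: $72,215 × 6/55 = $7,878. Book value $40,395.
Year 6: $72,215 × 5/55 = $6,565. Book value $33,830.
Year 7: $72,215 × 4/55 = $5,252. Book value $28,578.
Year 8: $72,215 × 3/55 = $3,939. Book value $24,639.

$24,639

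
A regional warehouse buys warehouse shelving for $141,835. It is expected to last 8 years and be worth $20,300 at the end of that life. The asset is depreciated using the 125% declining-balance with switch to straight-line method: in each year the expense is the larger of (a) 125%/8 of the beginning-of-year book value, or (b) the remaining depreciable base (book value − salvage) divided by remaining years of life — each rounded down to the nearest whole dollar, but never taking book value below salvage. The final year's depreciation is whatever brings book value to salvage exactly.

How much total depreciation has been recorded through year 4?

$69,949

Depreciable base = $141,835 − $20,300 = $121,535.
Year 1: DB = ⌊$141,835 × 125%/8⌋ = $22,161; SL = ⌊$121,535/8⌋ = $15,191 → take DB $22,161. Book value $119,674.
Year 2: DB = ⌊$119,674 × 125%/8⌋ = $18,699; SL = ⌊$99,374/7⌋ = $14,196 → take DB $18,699. Book value $100,975.
Year 3: DB = ⌊$100,975 × 125%/8⌋ = $15,777; SL = ⌊$80,675/6⌋ = $13,445 → take DB $15,777. Book value $85,198.
Year 4: DB = ⌊$85,198 × 125%/8⌋ = $13,312; SL = ⌊$64,898/5⌋ = $12,979 → take DB $13,312. Book value $71,886.
Accumulated through year 4 = $141,835 − $71,886 = $69,949.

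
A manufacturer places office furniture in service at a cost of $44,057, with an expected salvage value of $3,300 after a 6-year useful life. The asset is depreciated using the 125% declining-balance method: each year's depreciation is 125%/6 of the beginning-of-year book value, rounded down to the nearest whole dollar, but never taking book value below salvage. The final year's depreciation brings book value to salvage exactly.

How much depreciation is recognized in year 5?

$3,605

Depreciable base = $44,057 − $3,300 = $40,757.
Year 1: ⌊$44,057 × 125%/6⌋ = $9,178. Book value $34,879.
Year 2: ⌊$34,879 × 125%/6⌋ = $7,266. Book value $27,613.
Year 3: ⌊$27,613 × 125%/6⌋ = $5,752. Book value $21,861.
Year 4: ⌊$21,861 × 125%/6⌋ = $4,554. Book value $17,307.
Year 5: ⌊$17,307 × 125%/6⌋ = $3,605. Book value $13,702.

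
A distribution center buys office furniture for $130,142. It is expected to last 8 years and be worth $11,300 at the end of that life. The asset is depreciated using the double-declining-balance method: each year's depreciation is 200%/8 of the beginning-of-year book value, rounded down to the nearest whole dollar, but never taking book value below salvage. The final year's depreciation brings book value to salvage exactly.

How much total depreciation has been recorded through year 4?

Depreciable base = $130,142 − $11,300 = $118,842.
Year 1: ⌊$130,142 × 200%/8⌋ = $32,535. Book value $97,607.
Year 2: ⌊$97,607 × 200%/8⌋ = $24,401. Book value $73,206.
Year 3: ⌊$73,206 × 200%/8⌋ = $18,301. Book value $54,905.
Year 4: ⌊$54,905 × 200%/8⌋ = $13,726. Book value $41,179.
Accumulated through year 4 = $130,142 − $41,179 = $88,963.

$88,963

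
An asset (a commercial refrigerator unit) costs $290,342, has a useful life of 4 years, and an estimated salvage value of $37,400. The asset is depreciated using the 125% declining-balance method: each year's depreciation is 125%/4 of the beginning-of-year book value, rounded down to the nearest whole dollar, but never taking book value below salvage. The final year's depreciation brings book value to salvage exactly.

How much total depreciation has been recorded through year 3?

$195,994

Depreciable base = $290,342 − $37,400 = $252,942.
Year 1: ⌊$290,342 × 125%/4⌋ = $90,731. Book value $199,611.
Year 2: ⌊$199,611 × 125%/4⌋ = $62,378. Book value $137,233.
Year 3: ⌊$137,233 × 125%/4⌋ = $42,885. Book value $94,348.
Accumulated through year 3 = $290,342 − $94,348 = $195,994.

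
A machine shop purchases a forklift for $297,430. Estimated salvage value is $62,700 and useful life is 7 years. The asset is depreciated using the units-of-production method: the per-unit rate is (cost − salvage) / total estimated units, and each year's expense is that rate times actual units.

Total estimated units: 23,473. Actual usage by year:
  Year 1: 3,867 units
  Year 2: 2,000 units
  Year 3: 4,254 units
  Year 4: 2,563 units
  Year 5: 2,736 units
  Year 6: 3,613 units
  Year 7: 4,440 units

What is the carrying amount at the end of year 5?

$143,230

Depreciable base = $297,430 − $62,700 = $234,730.
Rate = $234,730 / 23,473 units = $10 per unit.
Year 1: 3,867 × $10 = $38,670. Book value $258,760.
Year 2: 2,000 × $10 = $20,000. Book value $238,760.
Year 3: 4,254 × $10 = $42,540. Book value $196,220.
Year 4: 2,563 × $10 = $25,630. Book value $170,590.
Year 5: 2,736 × $10 = $27,360. Book value $143,230.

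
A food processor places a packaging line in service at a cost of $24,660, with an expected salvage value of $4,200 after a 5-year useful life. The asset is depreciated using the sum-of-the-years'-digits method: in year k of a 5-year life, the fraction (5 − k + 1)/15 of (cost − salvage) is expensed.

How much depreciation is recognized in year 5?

Depreciable base = $24,660 − $4,200 = $20,460.
Sum of the years' digits = 5+4+3+2+1 = 15.
Year 1: $20,460 × 5/15 = $6,820. Book value $17,840.
Year 2: $20,460 × 4/15 = $5,456. Book value $12,384.
Year 3: $20,460 × 3/15 = $4,092. Book value $8,292.
Year 4: $20,460 × 2/15 = $2,728. Book value $5,564.
Year 5: $20,460 × 1/15 = $1,364. Book value $4,200.

$1,364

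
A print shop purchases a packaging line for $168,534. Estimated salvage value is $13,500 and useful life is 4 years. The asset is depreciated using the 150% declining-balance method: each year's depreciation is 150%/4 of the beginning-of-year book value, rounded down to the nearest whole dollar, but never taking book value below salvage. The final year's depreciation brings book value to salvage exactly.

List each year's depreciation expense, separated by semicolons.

$63,200; $39,500; $24,687; $27,647

Depreciable base = $168,534 − $13,500 = $155,034.
Year 1: ⌊$168,534 × 150%/4⌋ = $63,200. Book value $105,334.
Year 2: ⌊$105,334 × 150%/4⌋ = $39,500. Book value $65,834.
Year 3: ⌊$65,834 × 150%/4⌋ = $24,687. Book value $41,147.
Year 4 (final): $41,147 − $13,500 = $27,647. Book value $13,500.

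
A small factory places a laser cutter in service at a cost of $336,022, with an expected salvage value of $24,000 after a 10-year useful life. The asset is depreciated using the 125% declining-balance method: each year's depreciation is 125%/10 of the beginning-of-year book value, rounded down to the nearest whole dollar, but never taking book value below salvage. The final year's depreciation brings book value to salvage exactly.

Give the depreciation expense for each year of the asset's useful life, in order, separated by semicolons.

Depreciable base = $336,022 − $24,000 = $312,022.
Year 1: ⌊$336,022 × 125%/10⌋ = $42,002. Book value $294,020.
Year 2: ⌊$294,020 × 125%/10⌋ = $36,752. Book value $257,268.
Year 3: ⌊$257,268 × 125%/10⌋ = $32,158. Book value $225,110.
Year 4: ⌊$225,110 × 125%/10⌋ = $28,138. Book value $196,972.
Year 5: ⌊$196,972 × 125%/10⌋ = $24,621. Book value $172,351.
Year 6: ⌊$172,351 × 125%/10⌋ = $21,543. Book value $150,808.
Year 7: ⌊$150,808 × 125%/10⌋ = $18,851. Book value $131,957.
Year 8: ⌊$131,957 × 125%/10⌋ = $16,494. Book value $115,463.
Year 9: ⌊$115,463 × 125%/10⌋ = $14,432. Book value $101,031.
Year 10 (final): $101,031 − $24,000 = $77,031. Book value $24,000.

$42,002; $36,752; $32,158; $28,138; $24,621; $21,543; $18,851; $16,494; $14,432; $77,031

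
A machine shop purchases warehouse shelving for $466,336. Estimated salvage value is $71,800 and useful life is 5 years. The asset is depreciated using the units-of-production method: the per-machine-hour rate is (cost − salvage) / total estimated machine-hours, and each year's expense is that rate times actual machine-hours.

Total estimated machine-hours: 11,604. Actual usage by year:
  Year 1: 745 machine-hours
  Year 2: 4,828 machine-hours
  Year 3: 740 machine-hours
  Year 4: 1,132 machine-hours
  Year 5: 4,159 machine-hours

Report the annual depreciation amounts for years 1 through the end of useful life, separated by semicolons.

Depreciable base = $466,336 − $71,800 = $394,536.
Rate = $394,536 / 11,604 machine-hours = $34 per machine-hour.
Year 1: 745 × $34 = $25,330. Book value $441,006.
Year 2: 4,828 × $34 = $164,152. Book value $276,854.
Year 3: 740 × $34 = $25,160. Book value $251,694.
Year 4: 1,132 × $34 = $38,488. Book value $213,206.
Year 5: 4,159 × $34 = $141,406. Book value $71,800.

$25,330; $164,152; $25,160; $38,488; $141,406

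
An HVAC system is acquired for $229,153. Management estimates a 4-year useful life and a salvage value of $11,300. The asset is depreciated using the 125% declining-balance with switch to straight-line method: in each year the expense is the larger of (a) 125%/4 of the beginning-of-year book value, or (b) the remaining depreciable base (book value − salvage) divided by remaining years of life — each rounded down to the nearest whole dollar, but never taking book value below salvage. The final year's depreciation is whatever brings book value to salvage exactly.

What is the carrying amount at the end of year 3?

Depreciable base = $229,153 − $11,300 = $217,853.
Year 1: DB = ⌊$229,153 × 125%/4⌋ = $71,610; SL = ⌊$217,853/4⌋ = $54,463 → take DB $71,610. Book value $157,543.
Year 2: DB = ⌊$157,543 × 125%/4⌋ = $49,232; SL = ⌊$146,243/3⌋ = $48,747 → take DB $49,232. Book value $108,311.
Year 3: DB = ⌊$108,311 × 125%/4⌋ = $33,847; SL = ⌊$97,011/2⌋ = $48,505 → take SL $48,505. Book value $59,806.

$59,806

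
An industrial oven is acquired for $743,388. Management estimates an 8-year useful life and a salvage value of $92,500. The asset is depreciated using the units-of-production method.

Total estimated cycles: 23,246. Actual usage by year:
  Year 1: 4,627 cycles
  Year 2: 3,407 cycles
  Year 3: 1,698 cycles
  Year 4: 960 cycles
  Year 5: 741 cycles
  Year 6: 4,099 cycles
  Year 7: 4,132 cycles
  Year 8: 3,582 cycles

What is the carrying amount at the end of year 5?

Depreciable base = $743,388 − $92,500 = $650,888.
Rate = $650,888 / 23,246 cycles = $28 per cycle.
Year 1: 4,627 × $28 = $129,556. Book value $613,832.
Year 2: 3,407 × $28 = $95,396. Book value $518,436.
Year 3: 1,698 × $28 = $47,544. Book value $470,892.
Year 4: 960 × $28 = $26,880. Book value $444,012.
Year 5: 741 × $28 = $20,748. Book value $423,264.

$423,264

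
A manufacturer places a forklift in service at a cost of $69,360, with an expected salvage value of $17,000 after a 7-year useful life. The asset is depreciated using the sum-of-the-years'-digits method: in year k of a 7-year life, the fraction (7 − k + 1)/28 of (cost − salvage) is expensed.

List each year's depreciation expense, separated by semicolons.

Depreciable base = $69,360 − $17,000 = $52,360.
Sum of the years' digits = 7+6+5+4+3+2+1 = 28.
Year 1: $52,360 × 7/28 = $13,090. Book value $56,270.
Year 2: $52,360 × 6/28 = $11,220. Book value $45,050.
Year 3: $52,360 × 5/28 = $9,350. Book value $35,700.
Year 4: $52,360 × 4/28 = $7,480. Book value $28,220.
Year 5: $52,360 × 3/28 = $5,610. Book value $22,610.
Year 6: $52,360 × 2/28 = $3,740. Book value $18,870.
Year 7: $52,360 × 1/28 = $1,870. Book value $17,000.

$13,090; $11,220; $9,350; $7,480; $5,610; $3,740; $1,870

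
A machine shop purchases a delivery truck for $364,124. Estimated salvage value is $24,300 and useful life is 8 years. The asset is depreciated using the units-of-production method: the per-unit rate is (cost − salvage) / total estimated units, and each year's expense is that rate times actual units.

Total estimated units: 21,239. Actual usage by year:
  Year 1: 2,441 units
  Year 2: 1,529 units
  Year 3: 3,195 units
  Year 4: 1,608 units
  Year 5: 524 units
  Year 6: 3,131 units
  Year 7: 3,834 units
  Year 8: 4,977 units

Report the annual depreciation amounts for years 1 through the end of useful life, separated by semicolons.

Depreciable base = $364,124 − $24,300 = $339,824.
Rate = $339,824 / 21,239 units = $16 per unit.
Year 1: 2,441 × $16 = $39,056. Book value $325,068.
Year 2: 1,529 × $16 = $24,464. Book value $300,604.
Year 3: 3,195 × $16 = $51,120. Book value $249,484.
Year 4: 1,608 × $16 = $25,728. Book value $223,756.
Year 5: 524 × $16 = $8,384. Book value $215,372.
Year 6: 3,131 × $16 = $50,096. Book value $165,276.
Year 7: 3,834 × $16 = $61,344. Book value $103,932.
Year 8: 4,977 × $16 = $79,632. Book value $24,300.

$39,056; $24,464; $51,120; $25,728; $8,384; $50,096; $61,344; $79,632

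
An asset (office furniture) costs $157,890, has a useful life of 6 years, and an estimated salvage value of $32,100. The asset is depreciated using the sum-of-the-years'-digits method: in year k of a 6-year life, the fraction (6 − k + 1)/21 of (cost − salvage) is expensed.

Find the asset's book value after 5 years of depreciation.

Depreciable base = $157,890 − $32,100 = $125,790.
Sum of the years' digits = 6+5+4+3+2+1 = 21.
Year 1: $125,790 × 6/21 = $35,940. Book value $121,950.
Year 2: $125,790 × 5/21 = $29,950. Book value $92,000.
Year 3: $125,790 × 4/21 = $23,960. Book value $68,040.
Year 4: $125,790 × 3/21 = $17,970. Book value $50,070.
Year 5: $125,790 × 2/21 = $11,980. Book value $38,090.

$38,090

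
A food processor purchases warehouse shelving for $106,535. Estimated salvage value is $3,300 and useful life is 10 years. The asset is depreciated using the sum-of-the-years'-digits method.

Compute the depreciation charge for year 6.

$9,385

Depreciable base = $106,535 − $3,300 = $103,235.
Sum of the years' digits = 10+9+8+7+6+5+4+3+2+1 = 55.
Year 1: $103,235 × 10/55 = $18,770. Book value $87,765.
Year 2: $103,235 × 9/55 = $16,893. Book value $70,872.
Year 3: $103,235 × 8/55 = $15,016. Book value $55,856.
Year 4: $103,235 × 7/55 = $13,139. Book value $42,717.
Year 5: $103,235 × 6/55 = $11,262. Book value $31,455.
Year 6: $103,235 × 5/55 = $9,385. Book value $22,070.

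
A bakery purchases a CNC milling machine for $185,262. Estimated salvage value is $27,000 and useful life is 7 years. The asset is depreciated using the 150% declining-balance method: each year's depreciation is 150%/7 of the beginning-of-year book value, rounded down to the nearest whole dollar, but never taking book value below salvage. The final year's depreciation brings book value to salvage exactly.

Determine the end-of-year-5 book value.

Depreciable base = $185,262 − $27,000 = $158,262.
Year 1: ⌊$185,262 × 150%/7⌋ = $39,699. Book value $145,563.
Year 2: ⌊$145,563 × 150%/7⌋ = $31,192. Book value $114,371.
Year 3: ⌊$114,371 × 150%/7⌋ = $24,508. Book value $89,863.
Year 4: ⌊$89,863 × 150%/7⌋ = $19,256. Book value $70,607.
Year 5: ⌊$70,607 × 150%/7⌋ = $15,130. Book value $55,477.

$55,477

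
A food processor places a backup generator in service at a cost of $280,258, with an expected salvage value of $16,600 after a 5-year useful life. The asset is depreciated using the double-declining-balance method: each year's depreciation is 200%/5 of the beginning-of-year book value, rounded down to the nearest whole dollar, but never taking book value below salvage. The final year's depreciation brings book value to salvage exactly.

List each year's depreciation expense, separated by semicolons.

$112,103; $67,262; $40,357; $24,214; $19,722

Depreciable base = $280,258 − $16,600 = $263,658.
Year 1: ⌊$280,258 × 200%/5⌋ = $112,103. Book value $168,155.
Year 2: ⌊$168,155 × 200%/5⌋ = $67,262. Book value $100,893.
Year 3: ⌊$100,893 × 200%/5⌋ = $40,357. Book value $60,536.
Year 4: ⌊$60,536 × 200%/5⌋ = $24,214. Book value $36,322.
Year 5 (final): $36,322 − $16,600 = $19,722. Book value $16,600.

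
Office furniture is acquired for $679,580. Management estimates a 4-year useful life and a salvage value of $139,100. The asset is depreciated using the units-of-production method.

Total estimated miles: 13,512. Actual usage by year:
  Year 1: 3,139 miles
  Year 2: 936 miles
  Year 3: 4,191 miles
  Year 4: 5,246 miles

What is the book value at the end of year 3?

$348,940

Depreciable base = $679,580 − $139,100 = $540,480.
Rate = $540,480 / 13,512 miles = $40 per mile.
Year 1: 3,139 × $40 = $125,560. Book value $554,020.
Year 2: 936 × $40 = $37,440. Book value $516,580.
Year 3: 4,191 × $40 = $167,640. Book value $348,940.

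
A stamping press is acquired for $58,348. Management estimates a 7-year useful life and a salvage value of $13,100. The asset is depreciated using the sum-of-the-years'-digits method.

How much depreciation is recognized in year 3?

$8,080

Depreciable base = $58,348 − $13,100 = $45,248.
Sum of the years' digits = 7+6+5+4+3+2+1 = 28.
Year 1: $45,248 × 7/28 = $11,312. Book value $47,036.
Year 2: $45,248 × 6/28 = $9,696. Book value $37,340.
Year 3: $45,248 × 5/28 = $8,080. Book value $29,260.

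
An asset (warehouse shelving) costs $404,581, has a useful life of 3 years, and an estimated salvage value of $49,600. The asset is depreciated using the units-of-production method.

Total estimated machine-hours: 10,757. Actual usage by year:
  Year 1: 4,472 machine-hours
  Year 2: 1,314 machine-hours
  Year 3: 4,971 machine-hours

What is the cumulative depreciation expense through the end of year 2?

Depreciable base = $404,581 − $49,600 = $354,981.
Rate = $354,981 / 10,757 machine-hours = $33 per machine-hour.
Year 1: 4,472 × $33 = $147,576. Book value $257,005.
Year 2: 1,314 × $33 = $43,362. Book value $213,643.
Accumulated through year 2 = $404,581 − $213,643 = $190,938.

$190,938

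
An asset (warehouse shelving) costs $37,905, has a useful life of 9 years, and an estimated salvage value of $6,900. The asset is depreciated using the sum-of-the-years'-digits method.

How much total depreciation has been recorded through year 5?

$24,115

Depreciable base = $37,905 − $6,900 = $31,005.
Sum of the years' digits = 9+8+7+6+5+4+3+2+1 = 45.
Year 1: $31,005 × 9/45 = $6,201. Book value $31,704.
Year 2: $31,005 × 8/45 = $5,512. Book value $26,192.
Year 3: $31,005 × 7/45 = $4,823. Book value $21,369.
Year 4: $31,005 × 6/45 = $4,134. Book value $17,235.
Year 5: $31,005 × 5/45 = $3,445. Book value $13,790.
Accumulated through year 5 = $37,905 − $13,790 = $24,115.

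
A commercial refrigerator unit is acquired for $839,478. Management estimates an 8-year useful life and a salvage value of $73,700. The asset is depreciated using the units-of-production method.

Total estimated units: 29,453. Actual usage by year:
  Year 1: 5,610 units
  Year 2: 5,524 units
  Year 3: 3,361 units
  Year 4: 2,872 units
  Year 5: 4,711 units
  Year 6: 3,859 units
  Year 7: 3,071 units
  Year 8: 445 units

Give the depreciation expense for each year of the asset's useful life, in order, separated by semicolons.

$145,860; $143,624; $87,386; $74,672; $122,486; $100,334; $79,846; $11,570

Depreciable base = $839,478 − $73,700 = $765,778.
Rate = $765,778 / 29,453 units = $26 per unit.
Year 1: 5,610 × $26 = $145,860. Book value $693,618.
Year 2: 5,524 × $26 = $143,624. Book value $549,994.
Year 3: 3,361 × $26 = $87,386. Book value $462,608.
Year 4: 2,872 × $26 = $74,672. Book value $387,936.
Year 5: 4,711 × $26 = $122,486. Book value $265,450.
Year 6: 3,859 × $26 = $100,334. Book value $165,116.
Year 7: 3,071 × $26 = $79,846. Book value $85,270.
Year 8: 445 × $26 = $11,570. Book value $73,700.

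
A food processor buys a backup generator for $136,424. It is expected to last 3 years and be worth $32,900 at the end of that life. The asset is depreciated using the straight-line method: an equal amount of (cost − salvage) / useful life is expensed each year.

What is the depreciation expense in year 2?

Depreciable base = $136,424 − $32,900 = $103,524.
Annual expense = $103,524 / 3 = $34,508.

$34,508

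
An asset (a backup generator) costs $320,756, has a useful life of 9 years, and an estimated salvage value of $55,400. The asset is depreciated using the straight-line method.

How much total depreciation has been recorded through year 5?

Depreciable base = $320,756 − $55,400 = $265,356.
Annual expense = $265,356 / 9 = $29,484.
End of year 1: book value $291,272.
End of year 2: book value $261,788.
End of year 3: book value $232,304.
End of year 4: book value $202,820.
End of year 5: book value $173,336.
Accumulated through year 5 = $320,756 − $173,336 = $147,420.

$147,420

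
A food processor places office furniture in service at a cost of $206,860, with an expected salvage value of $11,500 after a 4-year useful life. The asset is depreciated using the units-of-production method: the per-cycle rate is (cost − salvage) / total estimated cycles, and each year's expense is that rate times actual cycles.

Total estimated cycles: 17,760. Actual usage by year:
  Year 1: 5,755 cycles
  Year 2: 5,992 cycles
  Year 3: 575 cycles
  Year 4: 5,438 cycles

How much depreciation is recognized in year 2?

$65,912

Depreciable base = $206,860 − $11,500 = $195,360.
Rate = $195,360 / 17,760 cycles = $11 per cycle.
Year 1: 5,755 × $11 = $63,305. Book value $143,555.
Year 2: 5,992 × $11 = $65,912. Book value $77,643.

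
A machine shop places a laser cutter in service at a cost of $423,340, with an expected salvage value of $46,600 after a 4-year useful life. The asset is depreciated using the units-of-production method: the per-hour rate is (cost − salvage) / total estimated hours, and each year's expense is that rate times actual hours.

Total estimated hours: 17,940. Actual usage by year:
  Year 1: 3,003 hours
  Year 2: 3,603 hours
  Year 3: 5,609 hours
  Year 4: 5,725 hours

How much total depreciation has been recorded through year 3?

Depreciable base = $423,340 − $46,600 = $376,740.
Rate = $376,740 / 17,940 hours = $21 per hour.
Year 1: 3,003 × $21 = $63,063. Book value $360,277.
Year 2: 3,603 × $21 = $75,663. Book value $284,614.
Year 3: 5,609 × $21 = $117,789. Book value $166,825.
Accumulated through year 3 = $423,340 − $166,825 = $256,515.

$256,515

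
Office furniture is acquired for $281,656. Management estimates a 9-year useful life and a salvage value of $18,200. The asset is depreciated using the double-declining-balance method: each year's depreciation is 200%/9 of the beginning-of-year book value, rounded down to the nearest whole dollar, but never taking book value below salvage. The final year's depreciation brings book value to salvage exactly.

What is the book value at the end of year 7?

Depreciable base = $281,656 − $18,200 = $263,456.
Year 1: ⌊$281,656 × 200%/9⌋ = $62,590. Book value $219,066.
Year 2: ⌊$219,066 × 200%/9⌋ = $48,681. Book value $170,385.
Year 3: ⌊$170,385 × 200%/9⌋ = $37,863. Book value $132,522.
Year 4: ⌊$132,522 × 200%/9⌋ = $29,449. Book value $103,073.
Year 5: ⌊$103,073 × 200%/9⌋ = $22,905. Book value $80,168.
Year 6: ⌊$80,168 × 200%/9⌋ = $17,815. Book value $62,353.
Year 7: ⌊$62,353 × 200%/9⌋ = $13,856. Book value $48,497.

$48,497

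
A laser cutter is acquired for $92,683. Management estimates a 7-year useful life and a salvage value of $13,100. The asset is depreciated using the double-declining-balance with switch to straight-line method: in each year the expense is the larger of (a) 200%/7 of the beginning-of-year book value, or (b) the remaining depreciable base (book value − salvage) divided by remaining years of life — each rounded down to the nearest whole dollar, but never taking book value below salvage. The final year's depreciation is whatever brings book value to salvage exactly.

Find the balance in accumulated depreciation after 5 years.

$75,448

Depreciable base = $92,683 − $13,100 = $79,583.
Year 1: DB = ⌊$92,683 × 200%/7⌋ = $26,480; SL = ⌊$79,583/7⌋ = $11,369 → take DB $26,480. Book value $66,203.
Year 2: DB = ⌊$66,203 × 200%/7⌋ = $18,915; SL = ⌊$53,103/6⌋ = $8,850 → take DB $18,915. Book value $47,288.
Year 3: DB = ⌊$47,288 × 200%/7⌋ = $13,510; SL = ⌊$34,188/5⌋ = $6,837 → take DB $13,510. Book value $33,778.
Year 4: DB = ⌊$33,778 × 200%/7⌋ = $9,650; SL = ⌊$20,678/4⌋ = $5,169 → take DB $9,650. Book value $24,128.
Year 5: DB = ⌊$24,128 × 200%/7⌋ = $6,893; SL = ⌊$11,028/3⌋ = $3,676 → take DB $6,893. Book value $17,235.
Accumulated through year 5 = $92,683 − $17,235 = $75,448.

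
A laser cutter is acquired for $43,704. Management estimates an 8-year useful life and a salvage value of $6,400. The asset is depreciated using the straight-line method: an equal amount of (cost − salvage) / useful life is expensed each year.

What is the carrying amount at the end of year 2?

Depreciable base = $43,704 − $6,400 = $37,304.
Annual expense = $37,304 / 8 = $4,663.
End of year 1: book value $39,041.
End of year 2: book value $34,378.

$34,378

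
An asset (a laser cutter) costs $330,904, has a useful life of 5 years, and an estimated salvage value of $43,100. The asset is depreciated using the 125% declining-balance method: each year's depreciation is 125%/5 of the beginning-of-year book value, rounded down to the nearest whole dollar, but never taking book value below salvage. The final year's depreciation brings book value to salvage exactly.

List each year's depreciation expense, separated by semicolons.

$82,726; $62,044; $46,533; $34,900; $61,601

Depreciable base = $330,904 − $43,100 = $287,804.
Year 1: ⌊$330,904 × 125%/5⌋ = $82,726. Book value $248,178.
Year 2: ⌊$248,178 × 125%/5⌋ = $62,044. Book value $186,134.
Year 3: ⌊$186,134 × 125%/5⌋ = $46,533. Book value $139,601.
Year 4: ⌊$139,601 × 125%/5⌋ = $34,900. Book value $104,701.
Year 5 (final): $104,701 − $43,100 = $61,601. Book value $43,100.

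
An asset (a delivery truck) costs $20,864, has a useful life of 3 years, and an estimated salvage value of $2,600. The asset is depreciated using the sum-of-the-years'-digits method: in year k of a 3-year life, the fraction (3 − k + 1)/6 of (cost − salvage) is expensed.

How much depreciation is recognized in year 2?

Depreciable base = $20,864 − $2,600 = $18,264.
Sum of the years' digits = 3+2+1 = 6.
Year 1: $18,264 × 3/6 = $9,132. Book value $11,732.
Year 2: $18,264 × 2/6 = $6,088. Book value $5,644.

$6,088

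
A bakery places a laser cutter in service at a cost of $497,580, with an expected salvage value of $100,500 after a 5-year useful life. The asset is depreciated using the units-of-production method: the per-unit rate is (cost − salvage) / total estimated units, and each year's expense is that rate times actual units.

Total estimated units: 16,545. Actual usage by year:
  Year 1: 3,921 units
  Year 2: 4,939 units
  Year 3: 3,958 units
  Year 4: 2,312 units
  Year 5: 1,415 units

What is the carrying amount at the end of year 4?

$134,460

Depreciable base = $497,580 − $100,500 = $397,080.
Rate = $397,080 / 16,545 units = $24 per unit.
Year 1: 3,921 × $24 = $94,104. Book value $403,476.
Year 2: 4,939 × $24 = $118,536. Book value $284,940.
Year 3: 3,958 × $24 = $94,992. Book value $189,948.
Year 4: 2,312 × $24 = $55,488. Book value $134,460.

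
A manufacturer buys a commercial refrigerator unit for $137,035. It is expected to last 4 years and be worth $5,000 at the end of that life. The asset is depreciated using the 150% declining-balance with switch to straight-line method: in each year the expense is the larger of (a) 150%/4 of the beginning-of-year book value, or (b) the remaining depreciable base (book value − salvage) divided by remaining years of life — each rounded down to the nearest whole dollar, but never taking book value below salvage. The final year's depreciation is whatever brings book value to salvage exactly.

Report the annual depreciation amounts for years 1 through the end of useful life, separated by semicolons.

$51,388; $32,117; $24,265; $24,265

Depreciable base = $137,035 − $5,000 = $132,035.
Year 1: DB = ⌊$137,035 × 150%/4⌋ = $51,388; SL = ⌊$132,035/4⌋ = $33,008 → take DB $51,388. Book value $85,647.
Year 2: DB = ⌊$85,647 × 150%/4⌋ = $32,117; SL = ⌊$80,647/3⌋ = $26,882 → take DB $32,117. Book value $53,530.
Year 3: DB = ⌊$53,530 × 150%/4⌋ = $20,073; SL = ⌊$48,530/2⌋ = $24,265 → take SL $24,265. Book value $29,265.
Year 4 (final): $29,265 − $5,000 = $24,265. Book value $5,000.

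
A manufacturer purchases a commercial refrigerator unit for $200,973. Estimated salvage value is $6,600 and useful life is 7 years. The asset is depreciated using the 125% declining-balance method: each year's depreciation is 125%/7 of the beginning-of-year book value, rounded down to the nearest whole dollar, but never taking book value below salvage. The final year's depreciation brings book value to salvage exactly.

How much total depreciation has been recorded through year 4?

Depreciable base = $200,973 − $6,600 = $194,373.
Year 1: ⌊$200,973 × 125%/7⌋ = $35,888. Book value $165,085.
Year 2: ⌊$165,085 × 125%/7⌋ = $29,479. Book value $135,606.
Year 3: ⌊$135,606 × 125%/7⌋ = $24,215. Book value $111,391.
Year 4: ⌊$111,391 × 125%/7⌋ = $19,891. Book value $91,500.
Accumulated through year 4 = $200,973 − $91,500 = $109,473.

$109,473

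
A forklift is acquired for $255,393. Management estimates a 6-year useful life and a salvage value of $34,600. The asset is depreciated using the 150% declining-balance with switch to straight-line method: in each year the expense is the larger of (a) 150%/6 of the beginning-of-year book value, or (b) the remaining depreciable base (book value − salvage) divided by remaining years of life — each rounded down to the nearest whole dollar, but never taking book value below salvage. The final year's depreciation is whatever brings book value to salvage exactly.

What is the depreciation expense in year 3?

Depreciable base = $255,393 − $34,600 = $220,793.
Year 1: DB = ⌊$255,393 × 150%/6⌋ = $63,848; SL = ⌊$220,793/6⌋ = $36,798 → take DB $63,848. Book value $191,545.
Year 2: DB = ⌊$191,545 × 150%/6⌋ = $47,886; SL = ⌊$156,945/5⌋ = $31,389 → take DB $47,886. Book value $143,659.
Year 3: DB = ⌊$143,659 × 150%/6⌋ = $35,914; SL = ⌊$109,059/4⌋ = $27,264 → take DB $35,914. Book value $107,745.

$35,914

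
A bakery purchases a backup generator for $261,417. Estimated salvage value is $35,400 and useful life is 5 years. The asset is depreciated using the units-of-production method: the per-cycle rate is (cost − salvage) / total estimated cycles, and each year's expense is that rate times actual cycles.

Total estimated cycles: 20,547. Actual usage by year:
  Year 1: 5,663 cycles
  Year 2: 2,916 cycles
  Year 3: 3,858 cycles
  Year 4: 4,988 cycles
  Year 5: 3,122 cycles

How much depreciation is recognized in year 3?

Depreciable base = $261,417 − $35,400 = $226,017.
Rate = $226,017 / 20,547 cycles = $11 per cycle.
Year 1: 5,663 × $11 = $62,293. Book value $199,124.
Year 2: 2,916 × $11 = $32,076. Book value $167,048.
Year 3: 3,858 × $11 = $42,438. Book value $124,610.

$42,438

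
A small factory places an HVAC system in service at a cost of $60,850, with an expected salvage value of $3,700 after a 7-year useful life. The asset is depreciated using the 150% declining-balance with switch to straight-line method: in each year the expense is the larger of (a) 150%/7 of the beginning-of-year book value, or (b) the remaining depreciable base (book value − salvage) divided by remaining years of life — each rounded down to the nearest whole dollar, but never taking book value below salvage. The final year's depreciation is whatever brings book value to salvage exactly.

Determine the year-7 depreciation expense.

Depreciable base = $60,850 − $3,700 = $57,150.
Year 1: DB = ⌊$60,850 × 150%/7⌋ = $13,039; SL = ⌊$57,150/7⌋ = $8,164 → take DB $13,039. Book value $47,811.
Year 2: DB = ⌊$47,811 × 150%/7⌋ = $10,245; SL = ⌊$44,111/6⌋ = $7,351 → take DB $10,245. Book value $37,566.
Year 3: DB = ⌊$37,566 × 150%/7⌋ = $8,049; SL = ⌊$33,866/5⌋ = $6,773 → take DB $8,049. Book value $29,517.
Year 4: DB = ⌊$29,517 × 150%/7⌋ = $6,325; SL = ⌊$25,817/4⌋ = $6,454 → take SL $6,454. Book value $23,063.
Year 5: DB = ⌊$23,063 × 150%/7⌋ = $4,942; SL = ⌊$19,363/3⌋ = $6,454 → take SL $6,454. Book value $16,609.
Year 6: DB = ⌊$16,609 × 150%/7⌋ = $3,559; SL = ⌊$12,909/2⌋ = $6,454 → take SL $6,454. Book value $10,155.
Year 7 (final): $10,155 − $3,700 = $6,455. Book value $3,700.

$6,455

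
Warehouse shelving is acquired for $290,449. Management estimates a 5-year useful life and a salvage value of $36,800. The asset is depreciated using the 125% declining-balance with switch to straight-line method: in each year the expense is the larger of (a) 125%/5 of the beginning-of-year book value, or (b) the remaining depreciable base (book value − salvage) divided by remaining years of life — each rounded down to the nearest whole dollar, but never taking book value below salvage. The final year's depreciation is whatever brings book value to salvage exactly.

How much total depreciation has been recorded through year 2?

Depreciable base = $290,449 − $36,800 = $253,649.
Year 1: DB = ⌊$290,449 × 125%/5⌋ = $72,612; SL = ⌊$253,649/5⌋ = $50,729 → take DB $72,612. Book value $217,837.
Year 2: DB = ⌊$217,837 × 125%/5⌋ = $54,459; SL = ⌊$181,037/4⌋ = $45,259 → take DB $54,459. Book value $163,378.
Accumulated through year 2 = $290,449 − $163,378 = $127,071.

$127,071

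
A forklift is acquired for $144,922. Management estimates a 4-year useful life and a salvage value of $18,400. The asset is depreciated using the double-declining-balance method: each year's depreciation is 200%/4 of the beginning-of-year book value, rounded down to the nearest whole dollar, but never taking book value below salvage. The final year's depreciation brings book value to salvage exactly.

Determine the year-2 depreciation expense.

$36,230

Depreciable base = $144,922 − $18,400 = $126,522.
Year 1: ⌊$144,922 × 200%/4⌋ = $72,461. Book value $72,461.
Year 2: ⌊$72,461 × 200%/4⌋ = $36,230. Book value $36,231.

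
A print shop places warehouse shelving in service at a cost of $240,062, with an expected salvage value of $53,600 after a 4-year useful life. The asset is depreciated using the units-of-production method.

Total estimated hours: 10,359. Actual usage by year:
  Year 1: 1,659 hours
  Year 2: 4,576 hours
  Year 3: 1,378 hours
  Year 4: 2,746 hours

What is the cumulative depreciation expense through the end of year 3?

$137,034

Depreciable base = $240,062 − $53,600 = $186,462.
Rate = $186,462 / 10,359 hours = $18 per hour.
Year 1: 1,659 × $18 = $29,862. Book value $210,200.
Year 2: 4,576 × $18 = $82,368. Book value $127,832.
Year 3: 1,378 × $18 = $24,804. Book value $103,028.
Accumulated through year 3 = $240,062 − $103,028 = $137,034.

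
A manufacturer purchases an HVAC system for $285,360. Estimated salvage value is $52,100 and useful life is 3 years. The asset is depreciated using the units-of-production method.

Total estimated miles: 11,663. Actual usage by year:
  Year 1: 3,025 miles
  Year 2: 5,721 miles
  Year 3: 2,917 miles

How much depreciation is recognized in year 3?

Depreciable base = $285,360 − $52,100 = $233,260.
Rate = $233,260 / 11,663 miles = $20 per mile.
Year 1: 3,025 × $20 = $60,500. Book value $224,860.
Year 2: 5,721 × $20 = $114,420. Book value $110,440.
Year 3: 2,917 × $20 = $58,340. Book value $52,100.

$58,340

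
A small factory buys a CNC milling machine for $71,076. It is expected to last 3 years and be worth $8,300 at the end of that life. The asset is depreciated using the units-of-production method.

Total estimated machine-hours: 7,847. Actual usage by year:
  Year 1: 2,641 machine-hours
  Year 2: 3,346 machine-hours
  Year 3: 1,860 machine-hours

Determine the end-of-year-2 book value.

$23,180

Depreciable base = $71,076 − $8,300 = $62,776.
Rate = $62,776 / 7,847 machine-hours = $8 per machine-hour.
Year 1: 2,641 × $8 = $21,128. Book value $49,948.
Year 2: 3,346 × $8 = $26,768. Book value $23,180.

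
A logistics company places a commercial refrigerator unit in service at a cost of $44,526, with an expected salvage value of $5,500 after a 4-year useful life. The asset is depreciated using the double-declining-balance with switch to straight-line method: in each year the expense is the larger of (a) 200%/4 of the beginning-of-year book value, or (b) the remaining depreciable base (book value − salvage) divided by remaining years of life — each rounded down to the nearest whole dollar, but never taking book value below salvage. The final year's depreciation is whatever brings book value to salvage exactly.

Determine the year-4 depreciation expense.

$66

Depreciable base = $44,526 − $5,500 = $39,026.
Year 1: DB = ⌊$44,526 × 200%/4⌋ = $22,263; SL = ⌊$39,026/4⌋ = $9,756 → take DB $22,263. Book value $22,263.
Year 2: DB = ⌊$22,263 × 200%/4⌋ = $11,131; SL = ⌊$16,763/3⌋ = $5,587 → take DB $11,131. Book value $11,132.
Year 3: DB = ⌊$11,132 × 200%/4⌋ = $5,566; SL = ⌊$5,632/2⌋ = $2,816 → take DB $5,566. Book value $5,566.
Year 4 (final): $5,566 − $5,500 = $66. Book value $5,500.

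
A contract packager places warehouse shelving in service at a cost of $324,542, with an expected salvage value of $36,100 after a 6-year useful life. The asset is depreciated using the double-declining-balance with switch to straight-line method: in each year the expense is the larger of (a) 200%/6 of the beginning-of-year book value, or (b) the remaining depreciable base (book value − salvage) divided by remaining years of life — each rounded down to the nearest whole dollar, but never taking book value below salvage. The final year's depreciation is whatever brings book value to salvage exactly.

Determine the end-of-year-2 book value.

$144,242

Depreciable base = $324,542 − $36,100 = $288,442.
Year 1: DB = ⌊$324,542 × 200%/6⌋ = $108,180; SL = ⌊$288,442/6⌋ = $48,073 → take DB $108,180. Book value $216,362.
Year 2: DB = ⌊$216,362 × 200%/6⌋ = $72,120; SL = ⌊$180,262/5⌋ = $36,052 → take DB $72,120. Book value $144,242.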